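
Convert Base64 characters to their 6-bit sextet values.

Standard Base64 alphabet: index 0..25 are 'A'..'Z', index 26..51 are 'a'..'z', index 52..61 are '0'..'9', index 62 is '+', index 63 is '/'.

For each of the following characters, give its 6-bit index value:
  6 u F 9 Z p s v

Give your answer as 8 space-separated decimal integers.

Answer: 58 46 5 61 25 41 44 47

Derivation:
'6': 0..9 range, 52 + ord('6') − ord('0') = 58
'u': a..z range, 26 + ord('u') − ord('a') = 46
'F': A..Z range, ord('F') − ord('A') = 5
'9': 0..9 range, 52 + ord('9') − ord('0') = 61
'Z': A..Z range, ord('Z') − ord('A') = 25
'p': a..z range, 26 + ord('p') − ord('a') = 41
's': a..z range, 26 + ord('s') − ord('a') = 44
'v': a..z range, 26 + ord('v') − ord('a') = 47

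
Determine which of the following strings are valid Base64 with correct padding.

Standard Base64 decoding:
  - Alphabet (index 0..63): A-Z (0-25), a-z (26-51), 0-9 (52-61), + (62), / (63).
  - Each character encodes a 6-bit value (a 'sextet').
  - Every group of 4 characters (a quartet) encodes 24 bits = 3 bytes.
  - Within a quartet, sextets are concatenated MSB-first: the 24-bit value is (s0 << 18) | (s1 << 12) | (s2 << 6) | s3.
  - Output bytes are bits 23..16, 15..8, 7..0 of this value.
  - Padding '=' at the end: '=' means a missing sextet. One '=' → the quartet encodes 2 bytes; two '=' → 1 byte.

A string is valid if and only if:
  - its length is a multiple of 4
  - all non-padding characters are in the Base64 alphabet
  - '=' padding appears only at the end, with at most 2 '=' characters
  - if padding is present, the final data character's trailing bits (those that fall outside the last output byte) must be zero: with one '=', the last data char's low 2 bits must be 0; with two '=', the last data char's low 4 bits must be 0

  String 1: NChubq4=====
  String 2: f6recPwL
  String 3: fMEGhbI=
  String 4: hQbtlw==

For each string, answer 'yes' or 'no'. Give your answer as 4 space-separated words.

String 1: 'NChubq4=====' → invalid (5 pad chars (max 2))
String 2: 'f6recPwL' → valid
String 3: 'fMEGhbI=' → valid
String 4: 'hQbtlw==' → valid

Answer: no yes yes yes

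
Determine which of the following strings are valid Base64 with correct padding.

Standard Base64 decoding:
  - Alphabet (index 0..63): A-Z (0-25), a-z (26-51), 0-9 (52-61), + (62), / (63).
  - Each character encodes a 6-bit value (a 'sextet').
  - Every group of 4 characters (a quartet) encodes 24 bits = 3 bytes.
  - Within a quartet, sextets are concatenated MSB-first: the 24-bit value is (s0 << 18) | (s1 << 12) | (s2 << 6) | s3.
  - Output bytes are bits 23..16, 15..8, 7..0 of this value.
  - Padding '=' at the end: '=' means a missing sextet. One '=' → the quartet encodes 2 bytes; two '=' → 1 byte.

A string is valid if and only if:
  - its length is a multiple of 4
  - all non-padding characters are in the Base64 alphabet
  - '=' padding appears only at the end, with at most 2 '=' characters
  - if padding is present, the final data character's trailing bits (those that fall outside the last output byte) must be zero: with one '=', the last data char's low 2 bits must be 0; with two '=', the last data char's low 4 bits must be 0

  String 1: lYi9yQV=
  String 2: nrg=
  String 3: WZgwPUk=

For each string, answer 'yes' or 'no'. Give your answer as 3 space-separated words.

String 1: 'lYi9yQV=' → invalid (bad trailing bits)
String 2: 'nrg=' → valid
String 3: 'WZgwPUk=' → valid

Answer: no yes yes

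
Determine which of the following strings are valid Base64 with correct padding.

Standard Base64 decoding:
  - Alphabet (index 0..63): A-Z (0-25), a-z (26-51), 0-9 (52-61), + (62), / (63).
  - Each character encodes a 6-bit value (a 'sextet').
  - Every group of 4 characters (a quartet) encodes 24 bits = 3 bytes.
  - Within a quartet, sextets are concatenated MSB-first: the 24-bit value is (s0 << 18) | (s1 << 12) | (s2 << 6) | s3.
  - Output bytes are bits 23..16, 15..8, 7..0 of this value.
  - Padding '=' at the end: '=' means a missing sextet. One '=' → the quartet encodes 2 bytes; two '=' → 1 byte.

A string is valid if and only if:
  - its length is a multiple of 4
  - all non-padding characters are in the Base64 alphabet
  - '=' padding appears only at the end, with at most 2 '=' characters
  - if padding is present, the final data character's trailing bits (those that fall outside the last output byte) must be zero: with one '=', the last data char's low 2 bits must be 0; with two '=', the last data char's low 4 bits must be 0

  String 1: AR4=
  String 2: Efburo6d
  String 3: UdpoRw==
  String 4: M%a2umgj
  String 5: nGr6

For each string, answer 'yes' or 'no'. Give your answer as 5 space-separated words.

Answer: yes yes yes no yes

Derivation:
String 1: 'AR4=' → valid
String 2: 'Efburo6d' → valid
String 3: 'UdpoRw==' → valid
String 4: 'M%a2umgj' → invalid (bad char(s): ['%'])
String 5: 'nGr6' → valid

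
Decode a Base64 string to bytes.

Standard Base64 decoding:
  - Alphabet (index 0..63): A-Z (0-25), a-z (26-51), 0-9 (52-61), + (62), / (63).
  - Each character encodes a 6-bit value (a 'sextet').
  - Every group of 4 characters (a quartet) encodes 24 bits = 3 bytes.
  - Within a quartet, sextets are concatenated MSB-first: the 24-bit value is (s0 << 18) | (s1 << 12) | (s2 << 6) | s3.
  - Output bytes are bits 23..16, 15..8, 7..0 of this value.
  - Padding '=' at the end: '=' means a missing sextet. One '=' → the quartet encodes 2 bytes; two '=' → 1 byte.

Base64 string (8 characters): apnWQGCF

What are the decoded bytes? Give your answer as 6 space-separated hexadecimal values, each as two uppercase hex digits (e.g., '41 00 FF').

Answer: 6A 99 D6 40 60 85

Derivation:
After char 0 ('a'=26): chars_in_quartet=1 acc=0x1A bytes_emitted=0
After char 1 ('p'=41): chars_in_quartet=2 acc=0x6A9 bytes_emitted=0
After char 2 ('n'=39): chars_in_quartet=3 acc=0x1AA67 bytes_emitted=0
After char 3 ('W'=22): chars_in_quartet=4 acc=0x6A99D6 -> emit 6A 99 D6, reset; bytes_emitted=3
After char 4 ('Q'=16): chars_in_quartet=1 acc=0x10 bytes_emitted=3
After char 5 ('G'=6): chars_in_quartet=2 acc=0x406 bytes_emitted=3
After char 6 ('C'=2): chars_in_quartet=3 acc=0x10182 bytes_emitted=3
After char 7 ('F'=5): chars_in_quartet=4 acc=0x406085 -> emit 40 60 85, reset; bytes_emitted=6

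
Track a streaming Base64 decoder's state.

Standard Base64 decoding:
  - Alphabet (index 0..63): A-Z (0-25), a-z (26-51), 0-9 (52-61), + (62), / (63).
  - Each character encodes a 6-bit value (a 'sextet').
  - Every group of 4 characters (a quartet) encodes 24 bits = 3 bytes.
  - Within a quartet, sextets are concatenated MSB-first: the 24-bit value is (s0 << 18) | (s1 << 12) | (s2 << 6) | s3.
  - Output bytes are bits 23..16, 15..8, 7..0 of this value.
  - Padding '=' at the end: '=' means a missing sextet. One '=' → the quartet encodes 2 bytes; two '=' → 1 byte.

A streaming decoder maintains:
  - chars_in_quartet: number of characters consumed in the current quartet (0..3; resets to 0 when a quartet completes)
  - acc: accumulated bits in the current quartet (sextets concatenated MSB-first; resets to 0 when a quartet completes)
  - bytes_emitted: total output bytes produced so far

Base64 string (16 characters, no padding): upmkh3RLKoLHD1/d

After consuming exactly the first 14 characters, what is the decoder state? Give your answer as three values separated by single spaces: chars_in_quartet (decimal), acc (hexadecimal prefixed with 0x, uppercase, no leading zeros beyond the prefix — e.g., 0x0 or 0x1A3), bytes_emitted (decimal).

Answer: 2 0xF5 9

Derivation:
After char 0 ('u'=46): chars_in_quartet=1 acc=0x2E bytes_emitted=0
After char 1 ('p'=41): chars_in_quartet=2 acc=0xBA9 bytes_emitted=0
After char 2 ('m'=38): chars_in_quartet=3 acc=0x2EA66 bytes_emitted=0
After char 3 ('k'=36): chars_in_quartet=4 acc=0xBA99A4 -> emit BA 99 A4, reset; bytes_emitted=3
After char 4 ('h'=33): chars_in_quartet=1 acc=0x21 bytes_emitted=3
After char 5 ('3'=55): chars_in_quartet=2 acc=0x877 bytes_emitted=3
After char 6 ('R'=17): chars_in_quartet=3 acc=0x21DD1 bytes_emitted=3
After char 7 ('L'=11): chars_in_quartet=4 acc=0x87744B -> emit 87 74 4B, reset; bytes_emitted=6
After char 8 ('K'=10): chars_in_quartet=1 acc=0xA bytes_emitted=6
After char 9 ('o'=40): chars_in_quartet=2 acc=0x2A8 bytes_emitted=6
After char 10 ('L'=11): chars_in_quartet=3 acc=0xAA0B bytes_emitted=6
After char 11 ('H'=7): chars_in_quartet=4 acc=0x2A82C7 -> emit 2A 82 C7, reset; bytes_emitted=9
After char 12 ('D'=3): chars_in_quartet=1 acc=0x3 bytes_emitted=9
After char 13 ('1'=53): chars_in_quartet=2 acc=0xF5 bytes_emitted=9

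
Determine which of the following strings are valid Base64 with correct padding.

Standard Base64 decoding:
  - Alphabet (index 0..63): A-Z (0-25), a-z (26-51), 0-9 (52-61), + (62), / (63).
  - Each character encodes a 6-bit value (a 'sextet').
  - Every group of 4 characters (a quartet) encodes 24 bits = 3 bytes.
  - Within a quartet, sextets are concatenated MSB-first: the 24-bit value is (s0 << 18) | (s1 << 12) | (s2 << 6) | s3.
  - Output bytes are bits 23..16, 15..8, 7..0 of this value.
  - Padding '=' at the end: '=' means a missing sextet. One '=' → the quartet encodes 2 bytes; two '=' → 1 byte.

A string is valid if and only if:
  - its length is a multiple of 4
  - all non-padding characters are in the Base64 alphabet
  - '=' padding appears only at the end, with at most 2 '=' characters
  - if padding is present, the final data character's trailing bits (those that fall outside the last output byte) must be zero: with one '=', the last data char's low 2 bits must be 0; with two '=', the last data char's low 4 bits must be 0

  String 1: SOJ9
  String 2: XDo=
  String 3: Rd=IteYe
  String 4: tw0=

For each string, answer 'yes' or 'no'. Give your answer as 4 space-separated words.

Answer: yes yes no yes

Derivation:
String 1: 'SOJ9' → valid
String 2: 'XDo=' → valid
String 3: 'Rd=IteYe' → invalid (bad char(s): ['=']; '=' in middle)
String 4: 'tw0=' → valid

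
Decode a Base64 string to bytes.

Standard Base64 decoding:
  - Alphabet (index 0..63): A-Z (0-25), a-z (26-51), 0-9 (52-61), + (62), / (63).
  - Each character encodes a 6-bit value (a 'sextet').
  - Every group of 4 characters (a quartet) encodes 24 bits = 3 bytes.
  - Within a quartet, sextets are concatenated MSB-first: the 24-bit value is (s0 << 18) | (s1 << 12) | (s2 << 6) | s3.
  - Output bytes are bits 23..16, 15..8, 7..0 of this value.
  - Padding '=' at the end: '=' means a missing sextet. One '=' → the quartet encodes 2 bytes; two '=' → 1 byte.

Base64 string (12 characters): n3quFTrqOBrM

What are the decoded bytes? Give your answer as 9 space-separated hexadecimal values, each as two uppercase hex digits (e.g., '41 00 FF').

After char 0 ('n'=39): chars_in_quartet=1 acc=0x27 bytes_emitted=0
After char 1 ('3'=55): chars_in_quartet=2 acc=0x9F7 bytes_emitted=0
After char 2 ('q'=42): chars_in_quartet=3 acc=0x27DEA bytes_emitted=0
After char 3 ('u'=46): chars_in_quartet=4 acc=0x9F7AAE -> emit 9F 7A AE, reset; bytes_emitted=3
After char 4 ('F'=5): chars_in_quartet=1 acc=0x5 bytes_emitted=3
After char 5 ('T'=19): chars_in_quartet=2 acc=0x153 bytes_emitted=3
After char 6 ('r'=43): chars_in_quartet=3 acc=0x54EB bytes_emitted=3
After char 7 ('q'=42): chars_in_quartet=4 acc=0x153AEA -> emit 15 3A EA, reset; bytes_emitted=6
After char 8 ('O'=14): chars_in_quartet=1 acc=0xE bytes_emitted=6
After char 9 ('B'=1): chars_in_quartet=2 acc=0x381 bytes_emitted=6
After char 10 ('r'=43): chars_in_quartet=3 acc=0xE06B bytes_emitted=6
After char 11 ('M'=12): chars_in_quartet=4 acc=0x381ACC -> emit 38 1A CC, reset; bytes_emitted=9

Answer: 9F 7A AE 15 3A EA 38 1A CC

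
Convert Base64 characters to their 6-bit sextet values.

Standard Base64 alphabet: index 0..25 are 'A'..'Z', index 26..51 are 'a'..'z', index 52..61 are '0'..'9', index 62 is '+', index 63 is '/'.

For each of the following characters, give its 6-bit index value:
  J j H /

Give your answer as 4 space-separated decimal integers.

Answer: 9 35 7 63

Derivation:
'J': A..Z range, ord('J') − ord('A') = 9
'j': a..z range, 26 + ord('j') − ord('a') = 35
'H': A..Z range, ord('H') − ord('A') = 7
'/': index 63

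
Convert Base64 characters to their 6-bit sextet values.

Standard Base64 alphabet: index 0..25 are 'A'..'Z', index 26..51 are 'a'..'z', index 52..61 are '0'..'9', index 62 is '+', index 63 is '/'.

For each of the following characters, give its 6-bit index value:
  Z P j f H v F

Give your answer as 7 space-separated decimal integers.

Answer: 25 15 35 31 7 47 5

Derivation:
'Z': A..Z range, ord('Z') − ord('A') = 25
'P': A..Z range, ord('P') − ord('A') = 15
'j': a..z range, 26 + ord('j') − ord('a') = 35
'f': a..z range, 26 + ord('f') − ord('a') = 31
'H': A..Z range, ord('H') − ord('A') = 7
'v': a..z range, 26 + ord('v') − ord('a') = 47
'F': A..Z range, ord('F') − ord('A') = 5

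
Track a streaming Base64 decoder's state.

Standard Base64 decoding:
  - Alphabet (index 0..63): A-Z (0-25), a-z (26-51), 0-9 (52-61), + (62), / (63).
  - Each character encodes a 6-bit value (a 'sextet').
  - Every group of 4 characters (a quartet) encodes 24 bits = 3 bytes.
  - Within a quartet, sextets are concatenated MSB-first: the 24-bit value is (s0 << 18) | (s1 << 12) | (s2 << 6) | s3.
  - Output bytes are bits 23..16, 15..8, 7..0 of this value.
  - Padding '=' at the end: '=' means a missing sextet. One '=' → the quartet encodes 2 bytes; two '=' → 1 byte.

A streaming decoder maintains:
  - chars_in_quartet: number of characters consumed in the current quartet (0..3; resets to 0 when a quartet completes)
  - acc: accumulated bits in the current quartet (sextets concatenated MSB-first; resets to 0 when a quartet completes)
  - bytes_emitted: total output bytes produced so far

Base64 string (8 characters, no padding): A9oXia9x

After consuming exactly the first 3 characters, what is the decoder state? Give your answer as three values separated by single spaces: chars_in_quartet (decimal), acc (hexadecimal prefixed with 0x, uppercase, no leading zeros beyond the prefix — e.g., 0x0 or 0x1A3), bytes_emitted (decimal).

Answer: 3 0xF68 0

Derivation:
After char 0 ('A'=0): chars_in_quartet=1 acc=0x0 bytes_emitted=0
After char 1 ('9'=61): chars_in_quartet=2 acc=0x3D bytes_emitted=0
After char 2 ('o'=40): chars_in_quartet=3 acc=0xF68 bytes_emitted=0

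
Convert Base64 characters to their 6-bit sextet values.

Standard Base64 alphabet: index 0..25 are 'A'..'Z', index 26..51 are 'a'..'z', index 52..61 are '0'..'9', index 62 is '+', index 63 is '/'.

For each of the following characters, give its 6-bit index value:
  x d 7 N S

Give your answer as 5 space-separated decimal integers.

'x': a..z range, 26 + ord('x') − ord('a') = 49
'd': a..z range, 26 + ord('d') − ord('a') = 29
'7': 0..9 range, 52 + ord('7') − ord('0') = 59
'N': A..Z range, ord('N') − ord('A') = 13
'S': A..Z range, ord('S') − ord('A') = 18

Answer: 49 29 59 13 18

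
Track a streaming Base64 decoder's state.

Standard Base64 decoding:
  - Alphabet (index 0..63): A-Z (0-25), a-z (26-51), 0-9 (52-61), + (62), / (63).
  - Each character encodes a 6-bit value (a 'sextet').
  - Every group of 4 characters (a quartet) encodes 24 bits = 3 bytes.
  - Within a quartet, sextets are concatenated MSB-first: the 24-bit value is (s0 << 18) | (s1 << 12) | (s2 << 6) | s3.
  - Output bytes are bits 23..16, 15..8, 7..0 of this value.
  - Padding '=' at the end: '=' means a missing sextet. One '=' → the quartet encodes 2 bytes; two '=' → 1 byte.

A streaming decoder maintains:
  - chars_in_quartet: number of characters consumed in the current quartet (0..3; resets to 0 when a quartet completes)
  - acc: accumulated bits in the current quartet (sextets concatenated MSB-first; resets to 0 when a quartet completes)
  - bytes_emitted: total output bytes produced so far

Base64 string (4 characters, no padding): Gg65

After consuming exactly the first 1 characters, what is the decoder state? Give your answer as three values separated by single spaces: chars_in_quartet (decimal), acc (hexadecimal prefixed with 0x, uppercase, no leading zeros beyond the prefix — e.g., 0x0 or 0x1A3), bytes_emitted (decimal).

After char 0 ('G'=6): chars_in_quartet=1 acc=0x6 bytes_emitted=0

Answer: 1 0x6 0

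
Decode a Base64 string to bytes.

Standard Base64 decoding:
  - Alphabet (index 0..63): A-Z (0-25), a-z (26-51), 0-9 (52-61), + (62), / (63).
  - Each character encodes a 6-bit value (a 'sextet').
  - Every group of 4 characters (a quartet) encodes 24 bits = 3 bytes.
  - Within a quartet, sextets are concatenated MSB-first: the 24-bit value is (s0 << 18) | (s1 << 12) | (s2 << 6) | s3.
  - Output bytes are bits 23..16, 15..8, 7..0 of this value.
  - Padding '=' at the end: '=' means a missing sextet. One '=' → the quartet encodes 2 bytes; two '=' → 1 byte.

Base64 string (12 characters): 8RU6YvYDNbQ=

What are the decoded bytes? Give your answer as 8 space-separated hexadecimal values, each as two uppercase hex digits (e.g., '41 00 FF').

After char 0 ('8'=60): chars_in_quartet=1 acc=0x3C bytes_emitted=0
After char 1 ('R'=17): chars_in_quartet=2 acc=0xF11 bytes_emitted=0
After char 2 ('U'=20): chars_in_quartet=3 acc=0x3C454 bytes_emitted=0
After char 3 ('6'=58): chars_in_quartet=4 acc=0xF1153A -> emit F1 15 3A, reset; bytes_emitted=3
After char 4 ('Y'=24): chars_in_quartet=1 acc=0x18 bytes_emitted=3
After char 5 ('v'=47): chars_in_quartet=2 acc=0x62F bytes_emitted=3
After char 6 ('Y'=24): chars_in_quartet=3 acc=0x18BD8 bytes_emitted=3
After char 7 ('D'=3): chars_in_quartet=4 acc=0x62F603 -> emit 62 F6 03, reset; bytes_emitted=6
After char 8 ('N'=13): chars_in_quartet=1 acc=0xD bytes_emitted=6
After char 9 ('b'=27): chars_in_quartet=2 acc=0x35B bytes_emitted=6
After char 10 ('Q'=16): chars_in_quartet=3 acc=0xD6D0 bytes_emitted=6
Padding '=': partial quartet acc=0xD6D0 -> emit 35 B4; bytes_emitted=8

Answer: F1 15 3A 62 F6 03 35 B4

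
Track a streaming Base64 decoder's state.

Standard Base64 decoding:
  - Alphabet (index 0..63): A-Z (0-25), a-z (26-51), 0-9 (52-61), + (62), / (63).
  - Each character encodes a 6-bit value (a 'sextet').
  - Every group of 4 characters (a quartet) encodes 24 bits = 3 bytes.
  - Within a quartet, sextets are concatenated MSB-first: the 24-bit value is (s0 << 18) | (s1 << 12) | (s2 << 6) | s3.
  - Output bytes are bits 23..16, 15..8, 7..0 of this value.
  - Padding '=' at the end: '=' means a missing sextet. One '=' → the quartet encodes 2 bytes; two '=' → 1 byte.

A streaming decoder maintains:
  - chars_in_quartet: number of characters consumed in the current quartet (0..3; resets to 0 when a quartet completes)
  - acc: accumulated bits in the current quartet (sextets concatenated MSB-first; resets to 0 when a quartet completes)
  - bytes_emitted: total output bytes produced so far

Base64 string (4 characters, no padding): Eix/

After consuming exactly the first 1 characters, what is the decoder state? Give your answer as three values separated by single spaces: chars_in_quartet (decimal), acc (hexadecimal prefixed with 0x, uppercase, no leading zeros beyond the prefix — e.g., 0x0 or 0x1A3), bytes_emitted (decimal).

Answer: 1 0x4 0

Derivation:
After char 0 ('E'=4): chars_in_quartet=1 acc=0x4 bytes_emitted=0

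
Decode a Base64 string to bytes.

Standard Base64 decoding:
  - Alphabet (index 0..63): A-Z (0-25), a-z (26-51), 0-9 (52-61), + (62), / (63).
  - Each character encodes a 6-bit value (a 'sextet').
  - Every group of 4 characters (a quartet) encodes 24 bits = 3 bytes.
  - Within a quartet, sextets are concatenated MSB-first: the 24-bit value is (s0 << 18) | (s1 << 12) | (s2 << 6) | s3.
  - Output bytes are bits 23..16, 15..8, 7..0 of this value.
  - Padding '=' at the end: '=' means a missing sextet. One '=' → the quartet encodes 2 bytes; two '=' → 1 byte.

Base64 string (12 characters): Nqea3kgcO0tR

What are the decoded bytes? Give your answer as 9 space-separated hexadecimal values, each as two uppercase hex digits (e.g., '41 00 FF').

Answer: 36 A7 9A DE 48 1C 3B 4B 51

Derivation:
After char 0 ('N'=13): chars_in_quartet=1 acc=0xD bytes_emitted=0
After char 1 ('q'=42): chars_in_quartet=2 acc=0x36A bytes_emitted=0
After char 2 ('e'=30): chars_in_quartet=3 acc=0xDA9E bytes_emitted=0
After char 3 ('a'=26): chars_in_quartet=4 acc=0x36A79A -> emit 36 A7 9A, reset; bytes_emitted=3
After char 4 ('3'=55): chars_in_quartet=1 acc=0x37 bytes_emitted=3
After char 5 ('k'=36): chars_in_quartet=2 acc=0xDE4 bytes_emitted=3
After char 6 ('g'=32): chars_in_quartet=3 acc=0x37920 bytes_emitted=3
After char 7 ('c'=28): chars_in_quartet=4 acc=0xDE481C -> emit DE 48 1C, reset; bytes_emitted=6
After char 8 ('O'=14): chars_in_quartet=1 acc=0xE bytes_emitted=6
After char 9 ('0'=52): chars_in_quartet=2 acc=0x3B4 bytes_emitted=6
After char 10 ('t'=45): chars_in_quartet=3 acc=0xED2D bytes_emitted=6
After char 11 ('R'=17): chars_in_quartet=4 acc=0x3B4B51 -> emit 3B 4B 51, reset; bytes_emitted=9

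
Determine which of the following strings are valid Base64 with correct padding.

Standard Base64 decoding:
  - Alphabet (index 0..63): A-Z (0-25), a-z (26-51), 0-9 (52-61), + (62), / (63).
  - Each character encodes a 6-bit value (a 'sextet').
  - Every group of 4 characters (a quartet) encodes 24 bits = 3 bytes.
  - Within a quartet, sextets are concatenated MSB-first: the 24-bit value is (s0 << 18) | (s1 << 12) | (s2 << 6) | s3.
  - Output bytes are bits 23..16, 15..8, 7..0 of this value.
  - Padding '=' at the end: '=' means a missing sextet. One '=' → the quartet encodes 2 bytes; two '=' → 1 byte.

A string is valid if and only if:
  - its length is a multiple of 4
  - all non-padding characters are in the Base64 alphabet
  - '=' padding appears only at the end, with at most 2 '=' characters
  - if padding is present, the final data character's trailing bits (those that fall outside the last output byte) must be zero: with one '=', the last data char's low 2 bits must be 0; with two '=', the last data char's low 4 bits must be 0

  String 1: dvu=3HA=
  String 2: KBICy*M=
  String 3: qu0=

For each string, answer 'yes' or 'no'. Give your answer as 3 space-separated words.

String 1: 'dvu=3HA=' → invalid (bad char(s): ['=']; '=' in middle)
String 2: 'KBICy*M=' → invalid (bad char(s): ['*'])
String 3: 'qu0=' → valid

Answer: no no yes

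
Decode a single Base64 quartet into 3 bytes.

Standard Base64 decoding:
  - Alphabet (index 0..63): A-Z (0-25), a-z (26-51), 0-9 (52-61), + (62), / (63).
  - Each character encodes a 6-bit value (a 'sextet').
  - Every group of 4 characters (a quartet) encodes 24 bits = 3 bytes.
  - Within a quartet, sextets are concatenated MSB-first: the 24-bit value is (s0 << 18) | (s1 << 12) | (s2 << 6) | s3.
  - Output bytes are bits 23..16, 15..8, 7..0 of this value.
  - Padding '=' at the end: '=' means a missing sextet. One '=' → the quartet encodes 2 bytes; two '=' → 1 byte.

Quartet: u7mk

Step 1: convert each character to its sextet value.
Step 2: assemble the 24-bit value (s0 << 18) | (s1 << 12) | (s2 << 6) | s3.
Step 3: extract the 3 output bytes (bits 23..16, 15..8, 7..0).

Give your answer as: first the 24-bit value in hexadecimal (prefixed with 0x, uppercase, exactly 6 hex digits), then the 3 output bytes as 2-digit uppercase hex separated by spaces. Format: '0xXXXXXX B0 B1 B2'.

Sextets: u=46, 7=59, m=38, k=36
24-bit: (46<<18) | (59<<12) | (38<<6) | 36
      = 0xB80000 | 0x03B000 | 0x000980 | 0x000024
      = 0xBBB9A4
Bytes: (v>>16)&0xFF=BB, (v>>8)&0xFF=B9, v&0xFF=A4

Answer: 0xBBB9A4 BB B9 A4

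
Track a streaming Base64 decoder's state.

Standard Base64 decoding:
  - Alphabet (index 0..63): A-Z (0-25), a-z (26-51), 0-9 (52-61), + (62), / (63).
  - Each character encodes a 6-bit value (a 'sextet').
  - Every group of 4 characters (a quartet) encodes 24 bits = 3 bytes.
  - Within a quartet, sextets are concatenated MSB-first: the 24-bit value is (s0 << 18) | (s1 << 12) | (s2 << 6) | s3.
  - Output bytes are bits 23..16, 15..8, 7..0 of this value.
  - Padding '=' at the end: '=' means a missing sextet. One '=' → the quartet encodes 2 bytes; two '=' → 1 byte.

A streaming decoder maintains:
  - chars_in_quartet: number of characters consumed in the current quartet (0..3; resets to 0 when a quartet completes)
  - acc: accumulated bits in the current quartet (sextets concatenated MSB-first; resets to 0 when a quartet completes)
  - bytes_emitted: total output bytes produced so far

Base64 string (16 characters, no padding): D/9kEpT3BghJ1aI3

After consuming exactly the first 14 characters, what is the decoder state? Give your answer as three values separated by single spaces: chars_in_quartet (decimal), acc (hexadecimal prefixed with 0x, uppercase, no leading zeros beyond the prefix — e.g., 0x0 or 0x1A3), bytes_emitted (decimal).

After char 0 ('D'=3): chars_in_quartet=1 acc=0x3 bytes_emitted=0
After char 1 ('/'=63): chars_in_quartet=2 acc=0xFF bytes_emitted=0
After char 2 ('9'=61): chars_in_quartet=3 acc=0x3FFD bytes_emitted=0
After char 3 ('k'=36): chars_in_quartet=4 acc=0xFFF64 -> emit 0F FF 64, reset; bytes_emitted=3
After char 4 ('E'=4): chars_in_quartet=1 acc=0x4 bytes_emitted=3
After char 5 ('p'=41): chars_in_quartet=2 acc=0x129 bytes_emitted=3
After char 6 ('T'=19): chars_in_quartet=3 acc=0x4A53 bytes_emitted=3
After char 7 ('3'=55): chars_in_quartet=4 acc=0x1294F7 -> emit 12 94 F7, reset; bytes_emitted=6
After char 8 ('B'=1): chars_in_quartet=1 acc=0x1 bytes_emitted=6
After char 9 ('g'=32): chars_in_quartet=2 acc=0x60 bytes_emitted=6
After char 10 ('h'=33): chars_in_quartet=3 acc=0x1821 bytes_emitted=6
After char 11 ('J'=9): chars_in_quartet=4 acc=0x60849 -> emit 06 08 49, reset; bytes_emitted=9
After char 12 ('1'=53): chars_in_quartet=1 acc=0x35 bytes_emitted=9
After char 13 ('a'=26): chars_in_quartet=2 acc=0xD5A bytes_emitted=9

Answer: 2 0xD5A 9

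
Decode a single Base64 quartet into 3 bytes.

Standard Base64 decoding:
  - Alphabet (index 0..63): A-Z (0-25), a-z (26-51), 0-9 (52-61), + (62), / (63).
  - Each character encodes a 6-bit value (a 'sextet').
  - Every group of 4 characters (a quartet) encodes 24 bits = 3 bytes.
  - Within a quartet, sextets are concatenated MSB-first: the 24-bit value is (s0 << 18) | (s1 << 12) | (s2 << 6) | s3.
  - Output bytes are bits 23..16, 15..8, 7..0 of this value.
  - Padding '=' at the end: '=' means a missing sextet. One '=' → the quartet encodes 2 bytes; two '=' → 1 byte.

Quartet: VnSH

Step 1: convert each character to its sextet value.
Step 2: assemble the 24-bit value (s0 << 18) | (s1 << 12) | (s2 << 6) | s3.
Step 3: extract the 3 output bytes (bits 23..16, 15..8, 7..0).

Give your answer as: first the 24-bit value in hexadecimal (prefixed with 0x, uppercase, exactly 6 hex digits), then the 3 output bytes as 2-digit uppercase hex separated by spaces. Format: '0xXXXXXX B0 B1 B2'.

Sextets: V=21, n=39, S=18, H=7
24-bit: (21<<18) | (39<<12) | (18<<6) | 7
      = 0x540000 | 0x027000 | 0x000480 | 0x000007
      = 0x567487
Bytes: (v>>16)&0xFF=56, (v>>8)&0xFF=74, v&0xFF=87

Answer: 0x567487 56 74 87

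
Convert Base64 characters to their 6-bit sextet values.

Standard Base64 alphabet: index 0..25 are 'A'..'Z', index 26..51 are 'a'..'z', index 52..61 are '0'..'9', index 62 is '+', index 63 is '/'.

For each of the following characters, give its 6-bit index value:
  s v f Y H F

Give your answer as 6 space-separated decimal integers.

's': a..z range, 26 + ord('s') − ord('a') = 44
'v': a..z range, 26 + ord('v') − ord('a') = 47
'f': a..z range, 26 + ord('f') − ord('a') = 31
'Y': A..Z range, ord('Y') − ord('A') = 24
'H': A..Z range, ord('H') − ord('A') = 7
'F': A..Z range, ord('F') − ord('A') = 5

Answer: 44 47 31 24 7 5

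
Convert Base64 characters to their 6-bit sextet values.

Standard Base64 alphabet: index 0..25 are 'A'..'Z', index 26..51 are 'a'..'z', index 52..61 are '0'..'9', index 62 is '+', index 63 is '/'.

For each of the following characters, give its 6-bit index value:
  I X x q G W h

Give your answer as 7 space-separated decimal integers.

'I': A..Z range, ord('I') − ord('A') = 8
'X': A..Z range, ord('X') − ord('A') = 23
'x': a..z range, 26 + ord('x') − ord('a') = 49
'q': a..z range, 26 + ord('q') − ord('a') = 42
'G': A..Z range, ord('G') − ord('A') = 6
'W': A..Z range, ord('W') − ord('A') = 22
'h': a..z range, 26 + ord('h') − ord('a') = 33

Answer: 8 23 49 42 6 22 33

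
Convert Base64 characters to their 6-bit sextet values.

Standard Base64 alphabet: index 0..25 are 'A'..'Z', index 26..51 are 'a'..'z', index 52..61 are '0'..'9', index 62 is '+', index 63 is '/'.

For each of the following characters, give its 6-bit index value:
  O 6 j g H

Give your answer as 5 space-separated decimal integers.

'O': A..Z range, ord('O') − ord('A') = 14
'6': 0..9 range, 52 + ord('6') − ord('0') = 58
'j': a..z range, 26 + ord('j') − ord('a') = 35
'g': a..z range, 26 + ord('g') − ord('a') = 32
'H': A..Z range, ord('H') − ord('A') = 7

Answer: 14 58 35 32 7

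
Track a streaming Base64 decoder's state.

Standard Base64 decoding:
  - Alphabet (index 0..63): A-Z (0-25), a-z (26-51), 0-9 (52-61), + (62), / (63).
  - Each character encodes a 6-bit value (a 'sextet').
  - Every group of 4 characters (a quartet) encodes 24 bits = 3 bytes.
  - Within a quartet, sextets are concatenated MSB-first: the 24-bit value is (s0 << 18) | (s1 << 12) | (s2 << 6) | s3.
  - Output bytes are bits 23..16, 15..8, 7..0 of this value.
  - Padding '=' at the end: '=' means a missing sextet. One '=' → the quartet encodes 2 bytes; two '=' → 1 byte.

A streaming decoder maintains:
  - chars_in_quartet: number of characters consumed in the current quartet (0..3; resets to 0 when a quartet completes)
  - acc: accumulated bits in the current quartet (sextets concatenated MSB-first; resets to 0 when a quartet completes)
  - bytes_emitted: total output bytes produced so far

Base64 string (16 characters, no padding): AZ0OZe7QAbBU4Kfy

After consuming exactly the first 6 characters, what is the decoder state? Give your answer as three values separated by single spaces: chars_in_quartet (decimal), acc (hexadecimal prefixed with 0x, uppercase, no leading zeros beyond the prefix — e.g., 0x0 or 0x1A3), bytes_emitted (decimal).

Answer: 2 0x65E 3

Derivation:
After char 0 ('A'=0): chars_in_quartet=1 acc=0x0 bytes_emitted=0
After char 1 ('Z'=25): chars_in_quartet=2 acc=0x19 bytes_emitted=0
After char 2 ('0'=52): chars_in_quartet=3 acc=0x674 bytes_emitted=0
After char 3 ('O'=14): chars_in_quartet=4 acc=0x19D0E -> emit 01 9D 0E, reset; bytes_emitted=3
After char 4 ('Z'=25): chars_in_quartet=1 acc=0x19 bytes_emitted=3
After char 5 ('e'=30): chars_in_quartet=2 acc=0x65E bytes_emitted=3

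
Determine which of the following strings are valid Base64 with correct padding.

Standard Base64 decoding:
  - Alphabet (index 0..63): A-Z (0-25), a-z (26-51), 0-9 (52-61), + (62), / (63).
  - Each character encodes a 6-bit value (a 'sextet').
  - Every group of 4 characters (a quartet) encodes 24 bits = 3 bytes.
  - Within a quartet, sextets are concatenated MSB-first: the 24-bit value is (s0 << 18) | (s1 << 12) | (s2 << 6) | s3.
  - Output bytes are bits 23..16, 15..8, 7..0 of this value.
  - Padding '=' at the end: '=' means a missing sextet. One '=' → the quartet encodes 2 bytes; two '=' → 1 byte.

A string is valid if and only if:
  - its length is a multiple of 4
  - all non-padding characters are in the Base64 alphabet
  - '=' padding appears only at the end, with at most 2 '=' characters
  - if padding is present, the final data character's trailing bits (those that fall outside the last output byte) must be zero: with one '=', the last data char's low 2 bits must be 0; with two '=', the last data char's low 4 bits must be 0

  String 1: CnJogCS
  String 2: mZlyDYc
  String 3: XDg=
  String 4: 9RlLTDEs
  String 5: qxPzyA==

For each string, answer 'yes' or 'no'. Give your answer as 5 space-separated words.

Answer: no no yes yes yes

Derivation:
String 1: 'CnJogCS' → invalid (len=7 not mult of 4)
String 2: 'mZlyDYc' → invalid (len=7 not mult of 4)
String 3: 'XDg=' → valid
String 4: '9RlLTDEs' → valid
String 5: 'qxPzyA==' → valid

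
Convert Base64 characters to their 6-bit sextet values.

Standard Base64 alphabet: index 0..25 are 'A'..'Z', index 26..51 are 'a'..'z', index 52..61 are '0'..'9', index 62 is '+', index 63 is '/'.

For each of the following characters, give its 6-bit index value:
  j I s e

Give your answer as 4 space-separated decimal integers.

'j': a..z range, 26 + ord('j') − ord('a') = 35
'I': A..Z range, ord('I') − ord('A') = 8
's': a..z range, 26 + ord('s') − ord('a') = 44
'e': a..z range, 26 + ord('e') − ord('a') = 30

Answer: 35 8 44 30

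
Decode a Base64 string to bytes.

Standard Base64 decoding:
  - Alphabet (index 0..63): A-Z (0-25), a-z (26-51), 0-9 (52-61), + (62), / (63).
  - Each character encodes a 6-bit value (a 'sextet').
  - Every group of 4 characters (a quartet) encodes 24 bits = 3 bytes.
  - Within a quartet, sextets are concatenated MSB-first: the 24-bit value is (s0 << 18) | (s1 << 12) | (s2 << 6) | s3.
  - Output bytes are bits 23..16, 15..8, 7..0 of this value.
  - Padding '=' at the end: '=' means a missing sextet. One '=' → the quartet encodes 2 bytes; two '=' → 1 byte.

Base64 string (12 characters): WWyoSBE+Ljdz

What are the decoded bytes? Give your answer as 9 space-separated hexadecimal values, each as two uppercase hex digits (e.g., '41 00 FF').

After char 0 ('W'=22): chars_in_quartet=1 acc=0x16 bytes_emitted=0
After char 1 ('W'=22): chars_in_quartet=2 acc=0x596 bytes_emitted=0
After char 2 ('y'=50): chars_in_quartet=3 acc=0x165B2 bytes_emitted=0
After char 3 ('o'=40): chars_in_quartet=4 acc=0x596CA8 -> emit 59 6C A8, reset; bytes_emitted=3
After char 4 ('S'=18): chars_in_quartet=1 acc=0x12 bytes_emitted=3
After char 5 ('B'=1): chars_in_quartet=2 acc=0x481 bytes_emitted=3
After char 6 ('E'=4): chars_in_quartet=3 acc=0x12044 bytes_emitted=3
After char 7 ('+'=62): chars_in_quartet=4 acc=0x48113E -> emit 48 11 3E, reset; bytes_emitted=6
After char 8 ('L'=11): chars_in_quartet=1 acc=0xB bytes_emitted=6
After char 9 ('j'=35): chars_in_quartet=2 acc=0x2E3 bytes_emitted=6
After char 10 ('d'=29): chars_in_quartet=3 acc=0xB8DD bytes_emitted=6
After char 11 ('z'=51): chars_in_quartet=4 acc=0x2E3773 -> emit 2E 37 73, reset; bytes_emitted=9

Answer: 59 6C A8 48 11 3E 2E 37 73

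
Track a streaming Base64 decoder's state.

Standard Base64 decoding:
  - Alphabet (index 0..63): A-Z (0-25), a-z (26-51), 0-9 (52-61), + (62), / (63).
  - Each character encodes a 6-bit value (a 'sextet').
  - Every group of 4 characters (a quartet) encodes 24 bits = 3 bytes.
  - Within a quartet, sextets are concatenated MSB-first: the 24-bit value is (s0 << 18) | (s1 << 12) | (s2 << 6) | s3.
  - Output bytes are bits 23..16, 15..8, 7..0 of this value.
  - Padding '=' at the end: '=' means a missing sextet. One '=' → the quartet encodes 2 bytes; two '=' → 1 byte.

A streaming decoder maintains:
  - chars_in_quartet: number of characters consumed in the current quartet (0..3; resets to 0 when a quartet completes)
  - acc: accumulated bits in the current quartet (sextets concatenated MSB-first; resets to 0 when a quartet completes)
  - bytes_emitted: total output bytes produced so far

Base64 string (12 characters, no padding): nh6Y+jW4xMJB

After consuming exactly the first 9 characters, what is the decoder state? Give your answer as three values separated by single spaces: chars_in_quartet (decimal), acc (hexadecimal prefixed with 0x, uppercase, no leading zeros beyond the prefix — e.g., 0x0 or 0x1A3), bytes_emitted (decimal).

After char 0 ('n'=39): chars_in_quartet=1 acc=0x27 bytes_emitted=0
After char 1 ('h'=33): chars_in_quartet=2 acc=0x9E1 bytes_emitted=0
After char 2 ('6'=58): chars_in_quartet=3 acc=0x2787A bytes_emitted=0
After char 3 ('Y'=24): chars_in_quartet=4 acc=0x9E1E98 -> emit 9E 1E 98, reset; bytes_emitted=3
After char 4 ('+'=62): chars_in_quartet=1 acc=0x3E bytes_emitted=3
After char 5 ('j'=35): chars_in_quartet=2 acc=0xFA3 bytes_emitted=3
After char 6 ('W'=22): chars_in_quartet=3 acc=0x3E8D6 bytes_emitted=3
After char 7 ('4'=56): chars_in_quartet=4 acc=0xFA35B8 -> emit FA 35 B8, reset; bytes_emitted=6
After char 8 ('x'=49): chars_in_quartet=1 acc=0x31 bytes_emitted=6

Answer: 1 0x31 6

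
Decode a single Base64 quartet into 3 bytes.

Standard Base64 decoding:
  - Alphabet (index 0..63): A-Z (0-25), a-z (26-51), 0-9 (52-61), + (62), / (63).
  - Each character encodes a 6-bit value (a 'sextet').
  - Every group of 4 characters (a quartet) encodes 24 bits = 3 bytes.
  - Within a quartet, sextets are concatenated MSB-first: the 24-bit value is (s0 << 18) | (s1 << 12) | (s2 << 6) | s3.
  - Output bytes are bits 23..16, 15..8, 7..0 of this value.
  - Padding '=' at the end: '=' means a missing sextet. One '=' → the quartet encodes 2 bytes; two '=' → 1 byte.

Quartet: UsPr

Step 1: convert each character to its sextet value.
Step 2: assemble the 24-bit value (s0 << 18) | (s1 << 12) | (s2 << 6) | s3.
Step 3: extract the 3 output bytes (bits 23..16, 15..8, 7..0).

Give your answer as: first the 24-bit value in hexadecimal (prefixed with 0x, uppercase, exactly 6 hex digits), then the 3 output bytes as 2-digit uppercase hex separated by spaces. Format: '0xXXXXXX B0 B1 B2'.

Sextets: U=20, s=44, P=15, r=43
24-bit: (20<<18) | (44<<12) | (15<<6) | 43
      = 0x500000 | 0x02C000 | 0x0003C0 | 0x00002B
      = 0x52C3EB
Bytes: (v>>16)&0xFF=52, (v>>8)&0xFF=C3, v&0xFF=EB

Answer: 0x52C3EB 52 C3 EB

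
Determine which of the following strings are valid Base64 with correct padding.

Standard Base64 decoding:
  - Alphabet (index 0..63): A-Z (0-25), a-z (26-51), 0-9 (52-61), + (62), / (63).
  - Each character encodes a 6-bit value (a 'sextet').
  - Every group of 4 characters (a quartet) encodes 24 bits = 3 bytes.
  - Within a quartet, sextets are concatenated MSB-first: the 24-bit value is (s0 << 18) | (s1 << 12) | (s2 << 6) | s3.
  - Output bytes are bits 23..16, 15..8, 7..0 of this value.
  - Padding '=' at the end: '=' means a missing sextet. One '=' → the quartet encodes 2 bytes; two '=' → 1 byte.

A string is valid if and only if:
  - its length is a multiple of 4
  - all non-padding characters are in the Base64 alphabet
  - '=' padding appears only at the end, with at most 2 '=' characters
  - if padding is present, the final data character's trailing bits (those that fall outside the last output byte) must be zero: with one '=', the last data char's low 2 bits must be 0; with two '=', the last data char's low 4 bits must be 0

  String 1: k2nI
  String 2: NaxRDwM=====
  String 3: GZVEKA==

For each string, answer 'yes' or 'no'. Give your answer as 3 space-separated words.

Answer: yes no yes

Derivation:
String 1: 'k2nI' → valid
String 2: 'NaxRDwM=====' → invalid (5 pad chars (max 2))
String 3: 'GZVEKA==' → valid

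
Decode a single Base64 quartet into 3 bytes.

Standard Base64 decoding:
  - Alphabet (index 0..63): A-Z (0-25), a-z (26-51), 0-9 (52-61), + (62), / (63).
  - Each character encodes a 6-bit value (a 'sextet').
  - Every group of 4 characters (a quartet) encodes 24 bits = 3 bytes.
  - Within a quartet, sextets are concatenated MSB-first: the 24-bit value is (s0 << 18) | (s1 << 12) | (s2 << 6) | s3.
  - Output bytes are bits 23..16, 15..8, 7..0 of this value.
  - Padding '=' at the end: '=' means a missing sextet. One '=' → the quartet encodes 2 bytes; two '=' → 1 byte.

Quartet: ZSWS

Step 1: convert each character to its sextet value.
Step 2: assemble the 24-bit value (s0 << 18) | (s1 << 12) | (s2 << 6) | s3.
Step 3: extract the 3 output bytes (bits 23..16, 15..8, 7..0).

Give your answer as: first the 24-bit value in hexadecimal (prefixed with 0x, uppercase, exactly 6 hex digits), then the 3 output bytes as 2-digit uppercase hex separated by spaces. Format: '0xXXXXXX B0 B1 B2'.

Sextets: Z=25, S=18, W=22, S=18
24-bit: (25<<18) | (18<<12) | (22<<6) | 18
      = 0x640000 | 0x012000 | 0x000580 | 0x000012
      = 0x652592
Bytes: (v>>16)&0xFF=65, (v>>8)&0xFF=25, v&0xFF=92

Answer: 0x652592 65 25 92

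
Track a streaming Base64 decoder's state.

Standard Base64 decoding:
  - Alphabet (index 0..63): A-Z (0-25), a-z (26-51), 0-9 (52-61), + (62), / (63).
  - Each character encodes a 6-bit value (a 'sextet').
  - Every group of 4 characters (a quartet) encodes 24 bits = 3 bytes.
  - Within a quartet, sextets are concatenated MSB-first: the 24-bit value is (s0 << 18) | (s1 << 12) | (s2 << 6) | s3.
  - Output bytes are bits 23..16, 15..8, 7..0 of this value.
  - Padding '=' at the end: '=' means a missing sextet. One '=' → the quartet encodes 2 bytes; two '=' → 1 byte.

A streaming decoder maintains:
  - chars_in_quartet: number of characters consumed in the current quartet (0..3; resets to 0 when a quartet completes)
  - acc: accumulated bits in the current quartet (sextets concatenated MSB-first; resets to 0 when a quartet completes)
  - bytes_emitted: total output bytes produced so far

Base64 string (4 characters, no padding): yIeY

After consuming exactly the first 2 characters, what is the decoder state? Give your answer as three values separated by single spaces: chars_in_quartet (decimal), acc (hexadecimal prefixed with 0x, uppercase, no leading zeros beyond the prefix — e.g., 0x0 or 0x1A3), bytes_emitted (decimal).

After char 0 ('y'=50): chars_in_quartet=1 acc=0x32 bytes_emitted=0
After char 1 ('I'=8): chars_in_quartet=2 acc=0xC88 bytes_emitted=0

Answer: 2 0xC88 0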